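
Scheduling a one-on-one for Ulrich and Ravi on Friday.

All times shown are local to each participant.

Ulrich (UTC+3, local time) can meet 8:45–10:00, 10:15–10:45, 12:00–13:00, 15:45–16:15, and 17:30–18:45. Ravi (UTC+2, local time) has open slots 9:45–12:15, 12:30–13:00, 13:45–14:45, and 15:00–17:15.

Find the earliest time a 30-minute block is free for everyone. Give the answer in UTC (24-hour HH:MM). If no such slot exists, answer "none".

09:00

Ulrich → UTC: 05:45–07:00, 07:15–07:45, 09:00–10:00, 12:45–13:15, 14:30–15:45.
Ravi → UTC: 07:45–10:15, 10:30–11:00, 11:45–12:45, 13:00–15:15.
Ulrich ∩ Ravi: 09:00–10:00, 13:00–13:15, 14:30–15:15.
Windows ≥ 30 min: 09:00–10:00, 14:30–15:15.
Earliest such window starts at 09:00.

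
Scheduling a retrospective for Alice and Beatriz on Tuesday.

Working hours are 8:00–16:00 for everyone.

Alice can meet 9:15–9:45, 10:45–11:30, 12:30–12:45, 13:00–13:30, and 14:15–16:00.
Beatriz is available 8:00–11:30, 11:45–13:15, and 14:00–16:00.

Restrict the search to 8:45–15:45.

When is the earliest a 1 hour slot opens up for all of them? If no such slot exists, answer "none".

Alice ∩ Beatriz: 09:15–09:45, 10:45–11:30, 12:30–12:45, 13:00–13:15, 14:15–16:00.
Restricted to 08:45–15:45: 09:15–09:45, 10:45–11:30, 12:30–12:45, 13:00–13:15, 14:15–15:45.
Windows ≥ 60 min: 14:15–15:45.
Earliest such window starts at 14:15.

14:15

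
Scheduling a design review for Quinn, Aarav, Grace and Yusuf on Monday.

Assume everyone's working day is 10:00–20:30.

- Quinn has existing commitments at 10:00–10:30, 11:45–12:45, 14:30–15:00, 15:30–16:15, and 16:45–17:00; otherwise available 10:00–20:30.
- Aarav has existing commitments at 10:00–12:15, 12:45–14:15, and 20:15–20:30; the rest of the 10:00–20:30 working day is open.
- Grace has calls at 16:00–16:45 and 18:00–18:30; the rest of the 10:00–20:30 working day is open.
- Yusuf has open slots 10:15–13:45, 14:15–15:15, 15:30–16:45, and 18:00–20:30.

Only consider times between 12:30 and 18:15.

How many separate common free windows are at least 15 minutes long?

2

Quinn free within 10:00–20:30: 10:30–11:45, 12:45–14:30, 15:00–15:30, 16:15–16:45, 17:00–20:30.
Aarav free within 10:00–20:30: 12:15–12:45, 14:15–20:15.
Grace free within 10:00–20:30: 10:00–16:00, 16:45–18:00, 18:30–20:30.
Quinn ∩ Aarav: 14:15–14:30, 15:00–15:30, 16:15–16:45, 17:00–20:15.
Quinn ∩ Aarav ∩ Grace: 14:15–14:30, 15:00–15:30, 17:00–18:00, 18:30–20:15.
Quinn ∩ Aarav ∩ Grace ∩ Yusuf: 14:15–14:30, 15:00–15:15, 18:30–20:15.
Restricted to 12:30–18:15: 14:15–14:30, 15:00–15:15.
Windows ≥ 15 min: 14:15–14:30, 15:00–15:15.
That's 2 windows.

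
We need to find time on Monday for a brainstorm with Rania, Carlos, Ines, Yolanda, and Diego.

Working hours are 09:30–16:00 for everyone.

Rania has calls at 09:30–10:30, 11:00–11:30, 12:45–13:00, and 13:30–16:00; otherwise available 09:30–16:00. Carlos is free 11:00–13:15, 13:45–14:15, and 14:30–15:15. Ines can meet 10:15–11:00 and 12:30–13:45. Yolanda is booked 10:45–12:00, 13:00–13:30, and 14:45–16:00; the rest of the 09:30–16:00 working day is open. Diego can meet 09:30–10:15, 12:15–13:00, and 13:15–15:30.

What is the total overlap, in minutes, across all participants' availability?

Rania free within 09:30–16:00: 10:30–11:00, 11:30–12:45, 13:00–13:30.
Yolanda free within 09:30–16:00: 09:30–10:45, 12:00–13:00, 13:30–14:45.
Rania ∩ Carlos: 11:30–12:45, 13:00–13:15.
Rania ∩ Carlos ∩ Ines: 12:30–12:45, 13:00–13:15.
Rania ∩ Carlos ∩ Ines ∩ Yolanda: 12:30–12:45.
Rania ∩ Carlos ∩ Ines ∩ Yolanda ∩ Diego: 12:30–12:45.
Total common minutes: 15.

15 minutes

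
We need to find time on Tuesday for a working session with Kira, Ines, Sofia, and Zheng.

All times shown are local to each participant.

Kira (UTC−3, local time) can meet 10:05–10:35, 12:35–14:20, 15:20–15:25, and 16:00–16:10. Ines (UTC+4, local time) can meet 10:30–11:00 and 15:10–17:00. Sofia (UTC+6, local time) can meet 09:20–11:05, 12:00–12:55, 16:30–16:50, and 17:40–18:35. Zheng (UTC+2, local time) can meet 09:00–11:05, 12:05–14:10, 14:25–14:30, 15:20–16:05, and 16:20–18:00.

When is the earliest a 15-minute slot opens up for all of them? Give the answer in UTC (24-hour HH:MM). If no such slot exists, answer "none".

Kira → UTC: 13:05–13:35, 15:35–17:20, 18:20–18:25, 19:00–19:10.
Ines → UTC: 06:30–07:00, 11:10–13:00.
Sofia → UTC: 03:20–05:05, 06:00–06:55, 10:30–10:50, 11:40–12:35.
Zheng → UTC: 07:00–09:05, 10:05–12:10, 12:25–12:30, 13:20–14:05, 14:20–16:00.
Kira ∩ Ines: (none).
Kira ∩ Ines ∩ Sofia: (none).
Kira ∩ Ines ∩ Sofia ∩ Zheng: (none).
Windows ≥ 15 min: (none).

none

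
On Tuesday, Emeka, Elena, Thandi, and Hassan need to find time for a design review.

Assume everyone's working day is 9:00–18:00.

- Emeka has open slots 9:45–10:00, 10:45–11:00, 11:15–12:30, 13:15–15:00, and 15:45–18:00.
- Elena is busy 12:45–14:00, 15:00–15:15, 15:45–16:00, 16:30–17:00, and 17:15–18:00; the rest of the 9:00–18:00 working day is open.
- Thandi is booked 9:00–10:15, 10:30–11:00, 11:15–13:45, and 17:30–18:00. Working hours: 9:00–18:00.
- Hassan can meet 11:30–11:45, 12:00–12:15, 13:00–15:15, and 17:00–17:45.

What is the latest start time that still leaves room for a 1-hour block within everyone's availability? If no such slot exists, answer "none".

Elena free within 09:00–18:00: 09:00–12:45, 14:00–15:00, 15:15–15:45, 16:00–16:30, 17:00–17:15.
Thandi free within 09:00–18:00: 10:15–10:30, 11:00–11:15, 13:45–17:30.
Emeka ∩ Elena: 09:45–10:00, 10:45–11:00, 11:15–12:30, 14:00–15:00, 16:00–16:30, 17:00–17:15.
Emeka ∩ Elena ∩ Thandi: 14:00–15:00, 16:00–16:30, 17:00–17:15.
Emeka ∩ Elena ∩ Thandi ∩ Hassan: 14:00–15:00, 17:00–17:15.
Windows ≥ 60 min: 14:00–15:00.
Latest start in the last window 14:00–15:00 is 15:00 − 60 min = 14:00.

14:00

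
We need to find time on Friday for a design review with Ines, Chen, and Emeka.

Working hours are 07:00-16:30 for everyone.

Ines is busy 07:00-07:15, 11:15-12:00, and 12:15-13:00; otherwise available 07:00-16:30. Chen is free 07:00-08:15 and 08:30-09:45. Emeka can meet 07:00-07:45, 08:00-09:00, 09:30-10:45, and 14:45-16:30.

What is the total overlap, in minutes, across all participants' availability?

90 minutes

Ines free within 07:00–16:30: 07:15–11:15, 12:00–12:15, 13:00–16:30.
Ines ∩ Chen: 07:15–08:15, 08:30–09:45.
Ines ∩ Chen ∩ Emeka: 07:15–07:45, 08:00–08:15, 08:30–09:00, 09:30–09:45.
Total common minutes: 30 + 15 + 30 + 15 = 90.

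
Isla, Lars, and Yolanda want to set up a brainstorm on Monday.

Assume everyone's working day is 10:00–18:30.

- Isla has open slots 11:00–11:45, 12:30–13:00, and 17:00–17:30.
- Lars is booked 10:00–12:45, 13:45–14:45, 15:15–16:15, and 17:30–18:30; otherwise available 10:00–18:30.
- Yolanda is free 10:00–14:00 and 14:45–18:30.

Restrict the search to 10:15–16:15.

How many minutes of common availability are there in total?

15 minutes

Lars free within 10:00–18:30: 12:45–13:45, 14:45–15:15, 16:15–17:30.
Isla ∩ Lars: 12:45–13:00, 17:00–17:30.
Isla ∩ Lars ∩ Yolanda: 12:45–13:00, 17:00–17:30.
Restricted to 10:15–16:15: 12:45–13:00.
Total common minutes: 15.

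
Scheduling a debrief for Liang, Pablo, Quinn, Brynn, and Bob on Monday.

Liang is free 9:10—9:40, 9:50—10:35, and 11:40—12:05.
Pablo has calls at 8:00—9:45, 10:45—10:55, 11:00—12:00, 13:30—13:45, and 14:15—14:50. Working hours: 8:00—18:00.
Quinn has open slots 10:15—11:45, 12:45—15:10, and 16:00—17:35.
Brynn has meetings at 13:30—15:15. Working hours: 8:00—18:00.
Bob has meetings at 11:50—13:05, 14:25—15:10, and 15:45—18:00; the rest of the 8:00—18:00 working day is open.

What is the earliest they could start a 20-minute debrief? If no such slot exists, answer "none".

10:15

Pablo free within 08:00–18:00: 09:45–10:45, 10:55–11:00, 12:00–13:30, 13:45–14:15, 14:50–18:00.
Brynn free within 08:00–18:00: 08:00–13:30, 15:15–18:00.
Bob free within 08:00–18:00: 08:00–11:50, 13:05–14:25, 15:10–15:45.
Liang ∩ Pablo: 09:50–10:35, 12:00–12:05.
Liang ∩ Pablo ∩ Quinn: 10:15–10:35.
Liang ∩ Pablo ∩ Quinn ∩ Brynn: 10:15–10:35.
Liang ∩ Pablo ∩ Quinn ∩ Brynn ∩ Bob: 10:15–10:35.
Windows ≥ 20 min: 10:15–10:35.
Earliest such window starts at 10:15.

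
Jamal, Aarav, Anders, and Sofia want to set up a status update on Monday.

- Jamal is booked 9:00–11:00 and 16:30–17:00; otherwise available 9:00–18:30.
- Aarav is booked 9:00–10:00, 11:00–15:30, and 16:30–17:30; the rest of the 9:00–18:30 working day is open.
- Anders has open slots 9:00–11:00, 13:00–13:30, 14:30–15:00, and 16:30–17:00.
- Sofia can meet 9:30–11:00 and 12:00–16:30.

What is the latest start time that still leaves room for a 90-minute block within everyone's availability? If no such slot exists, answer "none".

Jamal free within 09:00–18:30: 11:00–16:30, 17:00–18:30.
Aarav free within 09:00–18:30: 10:00–11:00, 15:30–16:30, 17:30–18:30.
Jamal ∩ Aarav: 15:30–16:30, 17:30–18:30.
Jamal ∩ Aarav ∩ Anders: (none).
Jamal ∩ Aarav ∩ Anders ∩ Sofia: (none).
Windows ≥ 90 min: (none).

none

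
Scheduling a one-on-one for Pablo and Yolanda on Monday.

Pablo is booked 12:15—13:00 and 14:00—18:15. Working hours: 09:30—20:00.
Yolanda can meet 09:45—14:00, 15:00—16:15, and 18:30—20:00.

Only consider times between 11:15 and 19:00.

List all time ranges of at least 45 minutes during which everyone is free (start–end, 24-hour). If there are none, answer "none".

Pablo free within 09:30–20:00: 09:30–12:15, 13:00–14:00, 18:15–20:00.
Pablo ∩ Yolanda: 09:45–12:15, 13:00–14:00, 18:30–20:00.
Restricted to 11:15–19:00: 11:15–12:15, 13:00–14:00, 18:30–19:00.
Windows ≥ 45 min: 11:15–12:15, 13:00–14:00.

11:15–12:15, 13:00–14:00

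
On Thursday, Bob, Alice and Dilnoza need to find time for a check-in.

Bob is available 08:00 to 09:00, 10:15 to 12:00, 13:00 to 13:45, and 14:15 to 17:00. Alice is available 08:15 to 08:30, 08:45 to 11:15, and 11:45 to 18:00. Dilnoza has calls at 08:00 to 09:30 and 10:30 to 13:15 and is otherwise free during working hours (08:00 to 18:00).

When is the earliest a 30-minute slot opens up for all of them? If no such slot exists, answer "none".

Dilnoza free within 08:00–18:00: 09:30–10:30, 13:15–18:00.
Bob ∩ Alice: 08:15–08:30, 08:45–09:00, 10:15–11:15, 11:45–12:00, 13:00–13:45, 14:15–17:00.
Bob ∩ Alice ∩ Dilnoza: 10:15–10:30, 13:15–13:45, 14:15–17:00.
Windows ≥ 30 min: 13:15–13:45, 14:15–17:00.
Earliest such window starts at 13:15.

13:15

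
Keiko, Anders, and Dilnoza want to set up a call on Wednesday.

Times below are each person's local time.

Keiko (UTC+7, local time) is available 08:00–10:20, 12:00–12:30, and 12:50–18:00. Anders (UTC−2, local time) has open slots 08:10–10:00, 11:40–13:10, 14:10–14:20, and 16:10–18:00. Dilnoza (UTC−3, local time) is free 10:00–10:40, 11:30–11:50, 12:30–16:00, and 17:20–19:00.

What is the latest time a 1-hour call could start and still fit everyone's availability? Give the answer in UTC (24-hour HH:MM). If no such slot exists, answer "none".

none

Keiko → UTC: 01:00–03:20, 05:00–05:30, 05:50–11:00.
Anders → UTC: 10:10–12:00, 13:40–15:10, 16:10–16:20, 18:10–20:00.
Dilnoza → UTC: 13:00–13:40, 14:30–14:50, 15:30–19:00, 20:20–22:00.
Keiko ∩ Anders: 10:10–11:00.
Keiko ∩ Anders ∩ Dilnoza: (none).
Windows ≥ 60 min: (none).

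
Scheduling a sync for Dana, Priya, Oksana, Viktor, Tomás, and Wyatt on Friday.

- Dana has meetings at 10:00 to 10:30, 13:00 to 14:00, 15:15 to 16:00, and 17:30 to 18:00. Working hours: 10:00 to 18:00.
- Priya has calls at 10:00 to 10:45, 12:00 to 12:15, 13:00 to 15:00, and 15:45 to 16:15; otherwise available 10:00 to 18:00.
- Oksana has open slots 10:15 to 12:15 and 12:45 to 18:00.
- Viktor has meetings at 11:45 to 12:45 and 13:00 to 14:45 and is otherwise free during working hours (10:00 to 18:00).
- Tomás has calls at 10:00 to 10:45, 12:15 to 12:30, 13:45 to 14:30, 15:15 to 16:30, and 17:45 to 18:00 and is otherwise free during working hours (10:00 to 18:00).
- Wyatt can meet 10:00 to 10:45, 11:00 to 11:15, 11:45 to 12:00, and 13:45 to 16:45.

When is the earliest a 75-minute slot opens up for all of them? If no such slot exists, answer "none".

none

Dana free within 10:00–18:00: 10:30–13:00, 14:00–15:15, 16:00–17:30.
Priya free within 10:00–18:00: 10:45–12:00, 12:15–13:00, 15:00–15:45, 16:15–18:00.
Viktor free within 10:00–18:00: 10:00–11:45, 12:45–13:00, 14:45–18:00.
Tomás free within 10:00–18:00: 10:45–12:15, 12:30–13:45, 14:30–15:15, 16:30–17:45.
Dana ∩ Priya: 10:45–12:00, 12:15–13:00, 15:00–15:15, 16:15–17:30.
Dana ∩ Priya ∩ Oksana: 10:45–12:00, 12:45–13:00, 15:00–15:15, 16:15–17:30.
Dana ∩ Priya ∩ Oksana ∩ Viktor: 10:45–11:45, 12:45–13:00, 15:00–15:15, 16:15–17:30.
Dana ∩ Priya ∩ Oksana ∩ Viktor ∩ Tomás: 10:45–11:45, 12:45–13:00, 15:00–15:15, 16:30–17:30.
Dana ∩ Priya ∩ Oksana ∩ Viktor ∩ Tomás ∩ Wyatt: 11:00–11:15, 15:00–15:15, 16:30–16:45.
Windows ≥ 75 min: (none).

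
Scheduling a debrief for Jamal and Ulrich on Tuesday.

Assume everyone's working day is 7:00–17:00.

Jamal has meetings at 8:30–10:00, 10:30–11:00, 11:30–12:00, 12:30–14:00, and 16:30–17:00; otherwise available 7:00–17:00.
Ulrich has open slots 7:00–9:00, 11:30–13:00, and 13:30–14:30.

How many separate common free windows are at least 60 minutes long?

Jamal free within 07:00–17:00: 07:00–08:30, 10:00–10:30, 11:00–11:30, 12:00–12:30, 14:00–16:30.
Jamal ∩ Ulrich: 07:00–08:30, 12:00–12:30, 14:00–14:30.
Windows ≥ 60 min: 07:00–08:30.
That's 1 window.

1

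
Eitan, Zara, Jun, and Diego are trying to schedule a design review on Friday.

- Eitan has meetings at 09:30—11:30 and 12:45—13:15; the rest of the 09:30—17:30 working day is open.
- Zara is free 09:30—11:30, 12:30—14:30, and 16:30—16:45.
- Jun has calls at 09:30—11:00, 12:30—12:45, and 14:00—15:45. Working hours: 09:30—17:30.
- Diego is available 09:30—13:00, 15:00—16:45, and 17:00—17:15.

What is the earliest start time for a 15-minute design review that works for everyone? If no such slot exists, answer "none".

Eitan free within 09:30–17:30: 11:30–12:45, 13:15–17:30.
Jun free within 09:30–17:30: 11:00–12:30, 12:45–14:00, 15:45–17:30.
Eitan ∩ Zara: 12:30–12:45, 13:15–14:30, 16:30–16:45.
Eitan ∩ Zara ∩ Jun: 13:15–14:00, 16:30–16:45.
Eitan ∩ Zara ∩ Jun ∩ Diego: 16:30–16:45.
Windows ≥ 15 min: 16:30–16:45.
Earliest such window starts at 16:30.

16:30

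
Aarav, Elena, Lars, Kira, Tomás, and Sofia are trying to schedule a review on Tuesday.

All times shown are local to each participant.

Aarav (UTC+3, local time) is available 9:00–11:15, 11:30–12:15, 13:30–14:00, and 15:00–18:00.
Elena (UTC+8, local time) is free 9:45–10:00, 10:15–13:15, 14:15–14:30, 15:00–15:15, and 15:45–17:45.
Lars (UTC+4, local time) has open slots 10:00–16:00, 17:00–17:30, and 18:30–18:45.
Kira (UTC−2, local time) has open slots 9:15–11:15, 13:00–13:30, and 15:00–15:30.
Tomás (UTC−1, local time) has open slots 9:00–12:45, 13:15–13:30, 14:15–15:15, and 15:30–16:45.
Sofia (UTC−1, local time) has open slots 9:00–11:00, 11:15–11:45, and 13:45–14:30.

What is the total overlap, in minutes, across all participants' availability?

0 minutes

Aarav → UTC: 06:00–08:15, 08:30–09:15, 10:30–11:00, 12:00–15:00.
Elena → UTC: 01:45–02:00, 02:15–05:15, 06:15–06:30, 07:00–07:15, 07:45–09:45.
Lars → UTC: 06:00–12:00, 13:00–13:30, 14:30–14:45.
Kira → UTC: 11:15–13:15, 15:00–15:30, 17:00–17:30.
Tomás → UTC: 10:00–13:45, 14:15–14:30, 15:15–16:15, 16:30–17:45.
Sofia → UTC: 10:00–12:00, 12:15–12:45, 14:45–15:30.
Aarav ∩ Elena: 06:15–06:30, 07:00–07:15, 07:45–08:15, 08:30–09:15.
Aarav ∩ Elena ∩ Lars: 06:15–06:30, 07:00–07:15, 07:45–08:15, 08:30–09:15.
Aarav ∩ Elena ∩ Lars ∩ Kira: (none).
Aarav ∩ Elena ∩ Lars ∩ Kira ∩ Tomás: (none).
Aarav ∩ Elena ∩ Lars ∩ Kira ∩ Tomás ∩ Sofia: (none).
Total common minutes: 0.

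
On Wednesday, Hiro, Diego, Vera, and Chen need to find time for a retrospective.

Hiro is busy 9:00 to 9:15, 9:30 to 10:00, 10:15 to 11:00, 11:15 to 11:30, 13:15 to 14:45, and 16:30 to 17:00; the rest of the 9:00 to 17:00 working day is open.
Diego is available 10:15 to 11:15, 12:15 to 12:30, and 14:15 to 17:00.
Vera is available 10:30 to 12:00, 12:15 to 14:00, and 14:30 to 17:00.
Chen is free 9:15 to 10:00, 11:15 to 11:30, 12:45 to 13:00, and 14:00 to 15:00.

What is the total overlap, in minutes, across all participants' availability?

Hiro free within 09:00–17:00: 09:15–09:30, 10:00–10:15, 11:00–11:15, 11:30–13:15, 14:45–16:30.
Hiro ∩ Diego: 11:00–11:15, 12:15–12:30, 14:45–16:30.
Hiro ∩ Diego ∩ Vera: 11:00–11:15, 12:15–12:30, 14:45–16:30.
Hiro ∩ Diego ∩ Vera ∩ Chen: 14:45–15:00.
Total common minutes: 15.

15 minutes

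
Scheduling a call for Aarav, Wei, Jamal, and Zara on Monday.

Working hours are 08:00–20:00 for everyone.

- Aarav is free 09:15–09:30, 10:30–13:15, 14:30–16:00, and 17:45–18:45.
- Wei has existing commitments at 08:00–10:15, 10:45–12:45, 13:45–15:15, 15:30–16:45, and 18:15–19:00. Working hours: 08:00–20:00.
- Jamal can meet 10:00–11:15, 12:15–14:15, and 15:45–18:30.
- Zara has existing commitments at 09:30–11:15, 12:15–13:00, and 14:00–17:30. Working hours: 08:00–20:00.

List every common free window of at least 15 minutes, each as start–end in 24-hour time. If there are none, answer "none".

Wei free within 08:00–20:00: 10:15–10:45, 12:45–13:45, 15:15–15:30, 16:45–18:15, 19:00–20:00.
Zara free within 08:00–20:00: 08:00–09:30, 11:15–12:15, 13:00–14:00, 17:30–20:00.
Aarav ∩ Wei: 10:30–10:45, 12:45–13:15, 15:15–15:30, 17:45–18:15.
Aarav ∩ Wei ∩ Jamal: 10:30–10:45, 12:45–13:15, 17:45–18:15.
Aarav ∩ Wei ∩ Jamal ∩ Zara: 13:00–13:15, 17:45–18:15.
Windows ≥ 15 min: 13:00–13:15, 17:45–18:15.

13:00–13:15, 17:45–18:15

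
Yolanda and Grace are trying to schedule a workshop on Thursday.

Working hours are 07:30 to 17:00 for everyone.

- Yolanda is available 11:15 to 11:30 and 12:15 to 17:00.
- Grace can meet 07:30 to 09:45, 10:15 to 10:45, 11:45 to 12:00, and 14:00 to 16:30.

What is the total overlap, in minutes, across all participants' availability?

150 minutes

Yolanda ∩ Grace: 14:00–16:30.
Total common minutes: 150.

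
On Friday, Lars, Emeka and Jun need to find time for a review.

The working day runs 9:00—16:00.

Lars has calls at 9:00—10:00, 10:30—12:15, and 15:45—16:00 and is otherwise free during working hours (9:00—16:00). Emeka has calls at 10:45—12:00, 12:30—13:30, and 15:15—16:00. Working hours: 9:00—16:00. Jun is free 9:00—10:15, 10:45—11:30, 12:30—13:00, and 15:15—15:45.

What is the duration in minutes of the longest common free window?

Lars free within 09:00–16:00: 10:00–10:30, 12:15–15:45.
Emeka free within 09:00–16:00: 09:00–10:45, 12:00–12:30, 13:30–15:15.
Lars ∩ Emeka: 10:00–10:30, 12:15–12:30, 13:30–15:15.
Lars ∩ Emeka ∩ Jun: 10:00–10:15.
Single common window of 15 minutes.

15 minutes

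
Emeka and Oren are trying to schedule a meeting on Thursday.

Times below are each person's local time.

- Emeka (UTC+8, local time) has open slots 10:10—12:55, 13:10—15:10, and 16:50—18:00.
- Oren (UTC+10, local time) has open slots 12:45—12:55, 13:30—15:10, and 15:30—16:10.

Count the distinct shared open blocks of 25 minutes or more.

2

Emeka → UTC: 02:10–04:55, 05:10–07:10, 08:50–10:00.
Oren → UTC: 02:45–02:55, 03:30–05:10, 05:30–06:10.
Emeka ∩ Oren: 02:45–02:55, 03:30–04:55, 05:30–06:10.
Windows ≥ 25 min: 03:30–04:55, 05:30–06:10.
That's 2 windows.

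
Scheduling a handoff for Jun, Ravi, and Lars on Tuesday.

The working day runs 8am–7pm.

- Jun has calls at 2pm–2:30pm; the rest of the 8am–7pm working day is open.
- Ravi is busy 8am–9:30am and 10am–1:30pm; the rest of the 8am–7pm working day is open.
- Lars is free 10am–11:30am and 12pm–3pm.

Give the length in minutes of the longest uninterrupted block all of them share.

30 minutes

Jun free within 08:00–19:00: 08:00–14:00, 14:30–19:00.
Ravi free within 08:00–19:00: 09:30–10:00, 13:30–19:00.
Jun ∩ Ravi: 09:30–10:00, 13:30–14:00, 14:30–19:00.
Jun ∩ Ravi ∩ Lars: 13:30–14:00, 14:30–15:00.
Common window lengths: 30, 30 min; longest is 30.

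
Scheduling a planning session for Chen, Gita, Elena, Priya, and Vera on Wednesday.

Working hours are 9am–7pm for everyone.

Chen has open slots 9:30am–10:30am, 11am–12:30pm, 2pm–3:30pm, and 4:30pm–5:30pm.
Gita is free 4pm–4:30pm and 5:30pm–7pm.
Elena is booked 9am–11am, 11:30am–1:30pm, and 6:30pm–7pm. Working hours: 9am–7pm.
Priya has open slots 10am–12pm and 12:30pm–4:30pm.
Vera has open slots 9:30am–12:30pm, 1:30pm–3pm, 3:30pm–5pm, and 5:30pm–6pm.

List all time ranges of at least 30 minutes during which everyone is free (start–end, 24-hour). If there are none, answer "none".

Elena free within 09:00–19:00: 11:00–11:30, 13:30–18:30.
Chen ∩ Gita: (none).
Chen ∩ Gita ∩ Elena: (none).
Chen ∩ Gita ∩ Elena ∩ Priya: (none).
Chen ∩ Gita ∩ Elena ∩ Priya ∩ Vera: (none).
Windows ≥ 30 min: (none).

none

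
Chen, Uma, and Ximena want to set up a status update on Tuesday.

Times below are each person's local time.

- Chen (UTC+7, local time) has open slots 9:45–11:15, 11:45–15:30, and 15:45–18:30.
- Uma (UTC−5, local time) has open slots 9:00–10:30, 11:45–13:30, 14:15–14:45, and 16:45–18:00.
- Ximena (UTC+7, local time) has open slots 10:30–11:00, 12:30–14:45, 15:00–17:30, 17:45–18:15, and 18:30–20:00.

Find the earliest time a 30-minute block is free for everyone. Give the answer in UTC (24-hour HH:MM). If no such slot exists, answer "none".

Chen → UTC: 02:45–04:15, 04:45–08:30, 08:45–11:30.
Uma → UTC: 14:00–15:30, 16:45–18:30, 19:15–19:45, 21:45–23:00.
Ximena → UTC: 03:30–04:00, 05:30–07:45, 08:00–10:30, 10:45–11:15, 11:30–13:00.
Chen ∩ Uma: (none).
Chen ∩ Uma ∩ Ximena: (none).
Windows ≥ 30 min: (none).

none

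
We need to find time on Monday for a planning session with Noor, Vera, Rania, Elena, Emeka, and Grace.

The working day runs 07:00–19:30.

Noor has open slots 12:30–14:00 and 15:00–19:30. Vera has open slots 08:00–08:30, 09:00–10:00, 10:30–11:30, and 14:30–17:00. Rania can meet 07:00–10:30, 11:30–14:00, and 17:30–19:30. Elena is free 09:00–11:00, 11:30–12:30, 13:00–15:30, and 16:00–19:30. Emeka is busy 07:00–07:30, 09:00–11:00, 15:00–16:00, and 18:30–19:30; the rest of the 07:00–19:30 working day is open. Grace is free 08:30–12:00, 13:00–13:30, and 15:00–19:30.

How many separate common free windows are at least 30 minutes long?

0

Emeka free within 07:00–19:30: 07:30–09:00, 11:00–15:00, 16:00–18:30.
Noor ∩ Vera: 15:00–17:00.
Noor ∩ Vera ∩ Rania: (none).
Noor ∩ Vera ∩ Rania ∩ Elena: (none).
Noor ∩ Vera ∩ Rania ∩ Elena ∩ Emeka: (none).
Noor ∩ Vera ∩ Rania ∩ Elena ∩ Emeka ∩ Grace: (none).
Windows ≥ 30 min: (none).
That's 0 windows.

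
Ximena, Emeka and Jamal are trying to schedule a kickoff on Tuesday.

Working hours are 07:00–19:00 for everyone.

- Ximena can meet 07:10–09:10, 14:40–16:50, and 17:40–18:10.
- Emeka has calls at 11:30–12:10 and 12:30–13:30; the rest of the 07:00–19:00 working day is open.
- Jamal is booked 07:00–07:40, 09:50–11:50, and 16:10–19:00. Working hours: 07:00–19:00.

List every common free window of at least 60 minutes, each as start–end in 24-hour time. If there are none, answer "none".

07:40–09:10, 14:40–16:10

Emeka free within 07:00–19:00: 07:00–11:30, 12:10–12:30, 13:30–19:00.
Jamal free within 07:00–19:00: 07:40–09:50, 11:50–16:10.
Ximena ∩ Emeka: 07:10–09:10, 14:40–16:50, 17:40–18:10.
Ximena ∩ Emeka ∩ Jamal: 07:40–09:10, 14:40–16:10.
Windows ≥ 60 min: 07:40–09:10, 14:40–16:10.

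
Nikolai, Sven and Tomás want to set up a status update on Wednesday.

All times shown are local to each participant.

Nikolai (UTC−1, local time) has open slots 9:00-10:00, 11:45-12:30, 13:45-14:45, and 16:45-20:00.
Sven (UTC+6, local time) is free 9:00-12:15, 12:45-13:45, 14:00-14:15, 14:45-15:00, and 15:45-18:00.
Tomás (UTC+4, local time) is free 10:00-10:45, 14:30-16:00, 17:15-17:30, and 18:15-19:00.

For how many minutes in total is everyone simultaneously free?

30 minutes

Nikolai → UTC: 10:00–11:00, 12:45–13:30, 14:45–15:45, 17:45–21:00.
Sven → UTC: 03:00–06:15, 06:45–07:45, 08:00–08:15, 08:45–09:00, 09:45–12:00.
Tomás → UTC: 06:00–06:45, 10:30–12:00, 13:15–13:30, 14:15–15:00.
Nikolai ∩ Sven: 10:00–11:00.
Nikolai ∩ Sven ∩ Tomás: 10:30–11:00.
Total common minutes: 30.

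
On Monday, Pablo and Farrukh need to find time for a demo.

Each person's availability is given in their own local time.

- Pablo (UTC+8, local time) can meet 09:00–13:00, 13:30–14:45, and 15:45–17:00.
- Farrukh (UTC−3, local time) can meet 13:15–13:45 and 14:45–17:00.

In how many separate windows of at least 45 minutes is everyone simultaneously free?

0

Pablo → UTC: 01:00–05:00, 05:30–06:45, 07:45–09:00.
Farrukh → UTC: 16:15–16:45, 17:45–20:00.
Pablo ∩ Farrukh: (none).
Windows ≥ 45 min: (none).
That's 0 windows.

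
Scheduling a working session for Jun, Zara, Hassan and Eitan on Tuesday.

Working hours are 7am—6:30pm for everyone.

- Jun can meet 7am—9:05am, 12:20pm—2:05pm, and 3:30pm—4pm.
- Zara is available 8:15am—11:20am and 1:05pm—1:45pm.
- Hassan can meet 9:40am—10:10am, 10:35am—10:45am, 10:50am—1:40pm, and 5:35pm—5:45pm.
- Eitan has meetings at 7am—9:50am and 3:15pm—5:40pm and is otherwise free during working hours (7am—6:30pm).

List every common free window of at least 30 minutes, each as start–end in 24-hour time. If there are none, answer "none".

Eitan free within 07:00–18:30: 09:50–15:15, 17:40–18:30.
Jun ∩ Zara: 08:15–09:05, 13:05–13:45.
Jun ∩ Zara ∩ Hassan: 13:05–13:40.
Jun ∩ Zara ∩ Hassan ∩ Eitan: 13:05–13:40.
Windows ≥ 30 min: 13:05–13:40.

13:05–13:40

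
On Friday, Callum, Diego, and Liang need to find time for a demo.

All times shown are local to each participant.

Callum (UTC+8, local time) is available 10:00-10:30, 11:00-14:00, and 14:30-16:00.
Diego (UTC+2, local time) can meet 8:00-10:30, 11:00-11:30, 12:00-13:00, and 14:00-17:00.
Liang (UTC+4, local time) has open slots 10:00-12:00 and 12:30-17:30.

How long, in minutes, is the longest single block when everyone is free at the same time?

90 minutes

Callum → UTC: 02:00–02:30, 03:00–06:00, 06:30–08:00.
Diego → UTC: 06:00–08:30, 09:00–09:30, 10:00–11:00, 12:00–15:00.
Liang → UTC: 06:00–08:00, 08:30–13:30.
Callum ∩ Diego: 06:30–08:00.
Callum ∩ Diego ∩ Liang: 06:30–08:00.
Single common window of 90 minutes.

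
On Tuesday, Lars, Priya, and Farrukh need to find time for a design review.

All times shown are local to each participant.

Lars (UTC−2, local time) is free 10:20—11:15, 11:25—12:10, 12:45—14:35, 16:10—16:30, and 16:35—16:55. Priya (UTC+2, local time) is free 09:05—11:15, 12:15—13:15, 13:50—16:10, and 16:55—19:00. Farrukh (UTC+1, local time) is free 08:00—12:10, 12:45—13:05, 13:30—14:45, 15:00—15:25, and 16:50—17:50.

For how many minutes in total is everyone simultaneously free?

Lars → UTC: 12:20–13:15, 13:25–14:10, 14:45–16:35, 18:10–18:30, 18:35–18:55.
Priya → UTC: 07:05–09:15, 10:15–11:15, 11:50–14:10, 14:55–17:00.
Farrukh → UTC: 07:00–11:10, 11:45–12:05, 12:30–13:45, 14:00–14:25, 15:50–16:50.
Lars ∩ Priya: 12:20–13:15, 13:25–14:10, 14:55–16:35.
Lars ∩ Priya ∩ Farrukh: 12:30–13:15, 13:25–13:45, 14:00–14:10, 15:50–16:35.
Total common minutes: 45 + 20 + 10 + 45 = 120.

120 minutes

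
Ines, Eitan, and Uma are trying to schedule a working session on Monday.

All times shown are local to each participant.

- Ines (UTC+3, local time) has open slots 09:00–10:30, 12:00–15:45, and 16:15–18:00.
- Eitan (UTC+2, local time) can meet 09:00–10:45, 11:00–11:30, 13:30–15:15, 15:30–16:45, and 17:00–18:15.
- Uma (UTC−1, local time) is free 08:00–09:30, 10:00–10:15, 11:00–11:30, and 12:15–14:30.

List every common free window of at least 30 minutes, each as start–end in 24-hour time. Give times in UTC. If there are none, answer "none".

09:00–09:30, 12:00–12:30, 13:30–14:45

Ines → UTC: 06:00–07:30, 09:00–12:45, 13:15–15:00.
Eitan → UTC: 07:00–08:45, 09:00–09:30, 11:30–13:15, 13:30–14:45, 15:00–16:15.
Uma → UTC: 09:00–10:30, 11:00–11:15, 12:00–12:30, 13:15–15:30.
Ines ∩ Eitan: 07:00–07:30, 09:00–09:30, 11:30–12:45, 13:30–14:45.
Ines ∩ Eitan ∩ Uma: 09:00–09:30, 12:00–12:30, 13:30–14:45.
Windows ≥ 30 min: 09:00–09:30, 12:00–12:30, 13:30–14:45.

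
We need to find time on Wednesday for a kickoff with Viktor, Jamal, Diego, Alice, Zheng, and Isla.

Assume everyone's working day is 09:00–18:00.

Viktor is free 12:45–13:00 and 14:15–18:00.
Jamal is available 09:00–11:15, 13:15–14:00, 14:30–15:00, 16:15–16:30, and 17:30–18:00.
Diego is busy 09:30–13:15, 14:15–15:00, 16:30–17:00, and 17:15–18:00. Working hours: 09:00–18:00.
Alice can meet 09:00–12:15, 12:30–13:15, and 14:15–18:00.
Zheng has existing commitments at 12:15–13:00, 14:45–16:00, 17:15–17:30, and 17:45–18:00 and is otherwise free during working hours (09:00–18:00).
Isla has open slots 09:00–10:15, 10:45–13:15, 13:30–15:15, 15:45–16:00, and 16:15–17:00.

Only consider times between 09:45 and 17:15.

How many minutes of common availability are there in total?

Diego free within 09:00–18:00: 09:00–09:30, 13:15–14:15, 15:00–16:30, 17:00–17:15.
Zheng free within 09:00–18:00: 09:00–12:15, 13:00–14:45, 16:00–17:15, 17:30–17:45.
Viktor ∩ Jamal: 14:30–15:00, 16:15–16:30, 17:30–18:00.
Viktor ∩ Jamal ∩ Diego: 16:15–16:30.
Viktor ∩ Jamal ∩ Diego ∩ Alice: 16:15–16:30.
Viktor ∩ Jamal ∩ Diego ∩ Alice ∩ Zheng: 16:15–16:30.
Viktor ∩ Jamal ∩ Diego ∩ Alice ∩ Zheng ∩ Isla: 16:15–16:30.
Restricted to 09:45–17:15: 16:15–16:30.
Total common minutes: 15.

15 minutes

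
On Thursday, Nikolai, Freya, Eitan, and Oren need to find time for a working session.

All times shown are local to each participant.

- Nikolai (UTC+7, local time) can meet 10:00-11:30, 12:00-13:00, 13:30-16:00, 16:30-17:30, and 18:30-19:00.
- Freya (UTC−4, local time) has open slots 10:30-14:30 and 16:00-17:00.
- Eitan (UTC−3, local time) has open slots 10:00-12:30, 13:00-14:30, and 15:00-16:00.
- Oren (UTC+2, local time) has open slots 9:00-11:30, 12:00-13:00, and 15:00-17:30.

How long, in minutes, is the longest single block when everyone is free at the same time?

0 minutes

Nikolai → UTC: 03:00–04:30, 05:00–06:00, 06:30–09:00, 09:30–10:30, 11:30–12:00.
Freya → UTC: 14:30–18:30, 20:00–21:00.
Eitan → UTC: 13:00–15:30, 16:00–17:30, 18:00–19:00.
Oren → UTC: 07:00–09:30, 10:00–11:00, 13:00–15:30.
Nikolai ∩ Freya: (none).
Nikolai ∩ Freya ∩ Eitan: (none).
Nikolai ∩ Freya ∩ Eitan ∩ Oren: (none).
No common window.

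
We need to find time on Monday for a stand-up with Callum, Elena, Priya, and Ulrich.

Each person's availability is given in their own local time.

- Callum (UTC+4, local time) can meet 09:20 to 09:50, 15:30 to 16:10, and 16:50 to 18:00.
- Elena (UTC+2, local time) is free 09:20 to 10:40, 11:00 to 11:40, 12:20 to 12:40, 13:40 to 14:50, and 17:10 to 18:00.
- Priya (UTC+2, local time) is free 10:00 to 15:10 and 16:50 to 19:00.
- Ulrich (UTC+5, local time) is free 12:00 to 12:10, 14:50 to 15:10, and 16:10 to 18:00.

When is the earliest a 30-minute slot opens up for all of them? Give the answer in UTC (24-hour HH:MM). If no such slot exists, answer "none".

Callum → UTC: 05:20–05:50, 11:30–12:10, 12:50–14:00.
Elena → UTC: 07:20–08:40, 09:00–09:40, 10:20–10:40, 11:40–12:50, 15:10–16:00.
Priya → UTC: 08:00–13:10, 14:50–17:00.
Ulrich → UTC: 07:00–07:10, 09:50–10:10, 11:10–13:00.
Callum ∩ Elena: 11:40–12:10.
Callum ∩ Elena ∩ Priya: 11:40–12:10.
Callum ∩ Elena ∩ Priya ∩ Ulrich: 11:40–12:10.
Windows ≥ 30 min: 11:40–12:10.
Earliest such window starts at 11:40.

11:40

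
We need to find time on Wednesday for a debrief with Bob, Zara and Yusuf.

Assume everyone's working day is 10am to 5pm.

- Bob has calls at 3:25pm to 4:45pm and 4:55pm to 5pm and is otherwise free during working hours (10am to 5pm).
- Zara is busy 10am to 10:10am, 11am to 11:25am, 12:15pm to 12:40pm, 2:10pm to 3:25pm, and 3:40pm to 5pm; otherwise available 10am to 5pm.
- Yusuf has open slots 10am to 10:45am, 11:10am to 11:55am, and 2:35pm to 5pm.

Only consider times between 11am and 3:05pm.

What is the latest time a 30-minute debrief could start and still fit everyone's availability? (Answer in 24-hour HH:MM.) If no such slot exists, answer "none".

Bob free within 10:00–17:00: 10:00–15:25, 16:45–16:55.
Zara free within 10:00–17:00: 10:10–11:00, 11:25–12:15, 12:40–14:10, 15:25–15:40.
Bob ∩ Zara: 10:10–11:00, 11:25–12:15, 12:40–14:10.
Bob ∩ Zara ∩ Yusuf: 10:10–10:45, 11:25–11:55.
Restricted to 11:00–15:05: 11:25–11:55.
Windows ≥ 30 min: 11:25–11:55.
Latest start in the last window 11:25–11:55 is 11:55 − 30 min = 11:25.

11:25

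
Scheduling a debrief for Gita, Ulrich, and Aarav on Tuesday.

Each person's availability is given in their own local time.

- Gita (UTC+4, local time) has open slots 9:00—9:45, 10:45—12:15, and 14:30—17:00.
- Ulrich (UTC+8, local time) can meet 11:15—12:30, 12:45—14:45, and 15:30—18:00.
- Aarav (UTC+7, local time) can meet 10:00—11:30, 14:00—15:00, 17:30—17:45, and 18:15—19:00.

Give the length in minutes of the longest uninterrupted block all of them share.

30 minutes

Gita → UTC: 05:00–05:45, 06:45–08:15, 10:30–13:00.
Ulrich → UTC: 03:15–04:30, 04:45–06:45, 07:30–10:00.
Aarav → UTC: 03:00–04:30, 07:00–08:00, 10:30–10:45, 11:15–12:00.
Gita ∩ Ulrich: 05:00–05:45, 07:30–08:15.
Gita ∩ Ulrich ∩ Aarav: 07:30–08:00.
Single common window of 30 minutes.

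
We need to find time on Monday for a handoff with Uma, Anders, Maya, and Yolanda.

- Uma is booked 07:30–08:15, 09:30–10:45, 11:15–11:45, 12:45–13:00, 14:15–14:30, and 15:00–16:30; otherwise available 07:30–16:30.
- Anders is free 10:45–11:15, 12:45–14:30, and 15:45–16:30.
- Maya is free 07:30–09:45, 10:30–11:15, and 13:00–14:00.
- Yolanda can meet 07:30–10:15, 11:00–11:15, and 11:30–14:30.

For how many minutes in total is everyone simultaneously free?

75 minutes

Uma free within 07:30–16:30: 08:15–09:30, 10:45–11:15, 11:45–12:45, 13:00–14:15, 14:30–15:00.
Uma ∩ Anders: 10:45–11:15, 13:00–14:15.
Uma ∩ Anders ∩ Maya: 10:45–11:15, 13:00–14:00.
Uma ∩ Anders ∩ Maya ∩ Yolanda: 11:00–11:15, 13:00–14:00.
Total common minutes: 15 + 60 = 75.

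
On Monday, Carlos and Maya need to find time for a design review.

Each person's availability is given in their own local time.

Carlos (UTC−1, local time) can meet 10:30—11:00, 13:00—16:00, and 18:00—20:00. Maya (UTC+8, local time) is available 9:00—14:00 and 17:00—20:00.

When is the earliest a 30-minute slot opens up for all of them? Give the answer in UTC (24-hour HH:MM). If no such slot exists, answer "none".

11:30

Carlos → UTC: 11:30–12:00, 14:00–17:00, 19:00–21:00.
Maya → UTC: 01:00–06:00, 09:00–12:00.
Carlos ∩ Maya: 11:30–12:00.
Windows ≥ 30 min: 11:30–12:00.
Earliest such window starts at 11:30.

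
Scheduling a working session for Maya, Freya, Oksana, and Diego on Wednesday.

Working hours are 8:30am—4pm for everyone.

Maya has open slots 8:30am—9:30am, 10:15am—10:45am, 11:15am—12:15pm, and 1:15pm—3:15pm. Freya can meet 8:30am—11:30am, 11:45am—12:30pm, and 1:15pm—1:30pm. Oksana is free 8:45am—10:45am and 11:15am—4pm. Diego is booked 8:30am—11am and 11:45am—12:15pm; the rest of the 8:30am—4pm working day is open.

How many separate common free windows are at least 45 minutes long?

0

Diego free within 08:30–16:00: 11:00–11:45, 12:15–16:00.
Maya ∩ Freya: 08:30–09:30, 10:15–10:45, 11:15–11:30, 11:45–12:15, 13:15–13:30.
Maya ∩ Freya ∩ Oksana: 08:45–09:30, 10:15–10:45, 11:15–11:30, 11:45–12:15, 13:15–13:30.
Maya ∩ Freya ∩ Oksana ∩ Diego: 11:15–11:30, 13:15–13:30.
Windows ≥ 45 min: (none).
That's 0 windows.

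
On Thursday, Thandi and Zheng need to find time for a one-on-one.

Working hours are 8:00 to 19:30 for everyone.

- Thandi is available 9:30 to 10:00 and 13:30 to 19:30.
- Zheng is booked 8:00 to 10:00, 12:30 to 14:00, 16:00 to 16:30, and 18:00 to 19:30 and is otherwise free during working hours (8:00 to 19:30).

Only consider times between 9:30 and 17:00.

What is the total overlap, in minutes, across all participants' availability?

150 minutes

Zheng free within 08:00–19:30: 10:00–12:30, 14:00–16:00, 16:30–18:00.
Thandi ∩ Zheng: 14:00–16:00, 16:30–18:00.
Restricted to 09:30–17:00: 14:00–16:00, 16:30–17:00.
Total common minutes: 120 + 30 = 150.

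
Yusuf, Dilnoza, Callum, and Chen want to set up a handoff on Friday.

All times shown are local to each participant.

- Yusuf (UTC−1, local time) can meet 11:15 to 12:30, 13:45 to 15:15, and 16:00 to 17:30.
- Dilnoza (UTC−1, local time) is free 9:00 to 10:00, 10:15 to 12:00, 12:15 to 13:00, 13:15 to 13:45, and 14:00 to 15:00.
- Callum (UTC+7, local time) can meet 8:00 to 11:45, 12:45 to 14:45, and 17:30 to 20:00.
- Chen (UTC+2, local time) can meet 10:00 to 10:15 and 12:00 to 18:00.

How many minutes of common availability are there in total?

Yusuf → UTC: 12:15–13:30, 14:45–16:15, 17:00–18:30.
Dilnoza → UTC: 10:00–11:00, 11:15–13:00, 13:15–14:00, 14:15–14:45, 15:00–16:00.
Callum → UTC: 01:00–04:45, 05:45–07:45, 10:30–13:00.
Chen → UTC: 08:00–08:15, 10:00–16:00.
Yusuf ∩ Dilnoza: 12:15–13:00, 13:15–13:30, 15:00–16:00.
Yusuf ∩ Dilnoza ∩ Callum: 12:15–13:00.
Yusuf ∩ Dilnoza ∩ Callum ∩ Chen: 12:15–13:00.
Total common minutes: 45.

45 minutes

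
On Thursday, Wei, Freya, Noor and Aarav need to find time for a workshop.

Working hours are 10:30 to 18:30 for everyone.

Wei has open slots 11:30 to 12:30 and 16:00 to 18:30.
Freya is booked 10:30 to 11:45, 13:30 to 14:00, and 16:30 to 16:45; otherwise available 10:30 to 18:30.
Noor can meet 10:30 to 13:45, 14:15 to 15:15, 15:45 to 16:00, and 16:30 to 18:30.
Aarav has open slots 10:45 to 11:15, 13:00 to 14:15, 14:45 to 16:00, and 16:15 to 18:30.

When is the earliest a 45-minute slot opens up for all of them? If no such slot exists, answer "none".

Freya free within 10:30–18:30: 11:45–13:30, 14:00–16:30, 16:45–18:30.
Wei ∩ Freya: 11:45–12:30, 16:00–16:30, 16:45–18:30.
Wei ∩ Freya ∩ Noor: 11:45–12:30, 16:45–18:30.
Wei ∩ Freya ∩ Noor ∩ Aarav: 16:45–18:30.
Windows ≥ 45 min: 16:45–18:30.
Earliest such window starts at 16:45.

16:45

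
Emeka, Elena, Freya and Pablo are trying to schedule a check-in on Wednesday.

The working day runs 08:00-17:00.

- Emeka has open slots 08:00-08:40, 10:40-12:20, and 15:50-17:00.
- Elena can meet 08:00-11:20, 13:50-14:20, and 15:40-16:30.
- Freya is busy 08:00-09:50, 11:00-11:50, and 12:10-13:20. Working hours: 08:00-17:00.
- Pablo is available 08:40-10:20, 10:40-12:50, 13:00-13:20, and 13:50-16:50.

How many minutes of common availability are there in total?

60 minutes

Freya free within 08:00–17:00: 09:50–11:00, 11:50–12:10, 13:20–17:00.
Emeka ∩ Elena: 08:00–08:40, 10:40–11:20, 15:50–16:30.
Emeka ∩ Elena ∩ Freya: 10:40–11:00, 15:50–16:30.
Emeka ∩ Elena ∩ Freya ∩ Pablo: 10:40–11:00, 15:50–16:30.
Total common minutes: 20 + 40 = 60.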